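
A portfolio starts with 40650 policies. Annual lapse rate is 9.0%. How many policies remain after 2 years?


remaining = initial * (1 - lapse)^years
= 40650 * (1 - 0.09)^2
= 40650 * 0.8281
= 33662.265


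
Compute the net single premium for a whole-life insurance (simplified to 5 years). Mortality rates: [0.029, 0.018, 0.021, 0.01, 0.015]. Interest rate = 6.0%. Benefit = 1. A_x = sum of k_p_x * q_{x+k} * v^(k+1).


v = 0.943396
Year 0: k_p_x=1.0, q=0.029, term=0.027358
Year 1: k_p_x=0.971, q=0.018, term=0.015555
Year 2: k_p_x=0.953522, q=0.021, term=0.016813
Year 3: k_p_x=0.933498, q=0.01, term=0.007394
Year 4: k_p_x=0.924163, q=0.015, term=0.010359
A_x = 0.0775


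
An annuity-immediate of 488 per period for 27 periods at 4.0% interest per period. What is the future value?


FV = PMT * ((1+i)^n - 1) / i
= 488 * ((1.04)^27 - 1) / 0.04
= 488 * (2.883369 - 1) / 0.04
= 22977.0966


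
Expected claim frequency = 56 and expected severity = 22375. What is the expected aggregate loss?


E[S] = E[N] * E[X]
= 56 * 22375
= 1.2530e+06


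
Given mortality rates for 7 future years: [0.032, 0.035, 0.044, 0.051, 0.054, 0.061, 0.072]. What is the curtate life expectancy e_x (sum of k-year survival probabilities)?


e_x = sum_{k=1}^{n} k_p_x
k_p_x values:
  1_p_x = 0.968
  2_p_x = 0.93412
  3_p_x = 0.893019
  4_p_x = 0.847475
  5_p_x = 0.801711
  6_p_x = 0.752807
  7_p_x = 0.698605
e_x = 5.8957


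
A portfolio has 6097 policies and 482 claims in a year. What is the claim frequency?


frequency = claims / policies
= 482 / 6097
= 0.0791


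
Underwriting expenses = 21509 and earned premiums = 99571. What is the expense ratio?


Expense ratio = expenses / premiums
= 21509 / 99571
= 0.216


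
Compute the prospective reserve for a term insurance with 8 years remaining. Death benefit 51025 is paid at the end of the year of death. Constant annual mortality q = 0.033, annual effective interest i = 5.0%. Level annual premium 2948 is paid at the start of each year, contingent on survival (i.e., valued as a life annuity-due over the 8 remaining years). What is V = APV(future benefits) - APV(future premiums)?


v = 1/(1+i) = 0.952381
APV(future benefits) per unit = sum_{k=0}^{7} k_p_x * q * v^(k+1) = 0.191843
APV(future benefits) = 51025 * 0.191843 = 9788.8139
Life annuity-due factor ä_{x:8} = sum_{k=0}^{7} k_p_x * v^k = 6.104111
APV(future premiums) = 2948 * 6.104111 = 17994.919
V = 9788.8139 - 17994.919
= -8206.1051


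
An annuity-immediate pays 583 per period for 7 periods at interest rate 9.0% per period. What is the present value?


PV = PMT * (1 - (1+i)^(-n)) / i
= 583 * (1 - (1+0.09)^(-7)) / 0.09
= 583 * (1 - 0.547034) / 0.09
= 583 * 5.032953
= 2934.2115


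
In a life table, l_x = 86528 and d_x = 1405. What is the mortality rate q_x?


q_x = d_x / l_x
= 1405 / 86528
= 0.0162


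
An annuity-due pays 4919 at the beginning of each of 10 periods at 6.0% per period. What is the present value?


PV_due = PMT * (1-(1+i)^(-n))/i * (1+i)
PV_immediate = 36204.2682
PV_due = 36204.2682 * 1.06
= 38376.5243


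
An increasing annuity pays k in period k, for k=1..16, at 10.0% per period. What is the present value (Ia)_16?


(Ia)_n = sum_{k=1}^{n} k * v^k, v = 1/(1+i)
v = 0.909091
Sum computed term by term:
(Ia)_16 = 51.2401


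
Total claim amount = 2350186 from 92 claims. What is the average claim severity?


severity = total / number
= 2350186 / 92
= 25545.5


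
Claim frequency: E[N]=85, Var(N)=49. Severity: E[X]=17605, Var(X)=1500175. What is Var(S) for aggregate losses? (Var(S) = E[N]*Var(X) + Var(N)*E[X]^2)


Var(S) = E[N]*Var(X) + Var(N)*E[X]^2
= 85*1500175 + 49*17605^2
= 127514875 + 15186865225
= 1.5314e+10


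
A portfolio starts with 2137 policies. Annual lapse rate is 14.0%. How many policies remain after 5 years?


remaining = initial * (1 - lapse)^years
= 2137 * (1 - 0.14)^5
= 2137 * 0.470427
= 1005.3025


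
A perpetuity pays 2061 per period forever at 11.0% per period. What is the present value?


PV = PMT / i
= 2061 / 0.11
= 18736.3636


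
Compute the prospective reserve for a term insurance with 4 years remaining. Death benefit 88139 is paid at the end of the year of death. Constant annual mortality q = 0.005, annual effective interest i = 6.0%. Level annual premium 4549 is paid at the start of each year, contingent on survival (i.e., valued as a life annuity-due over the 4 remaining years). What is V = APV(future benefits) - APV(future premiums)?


v = 1/(1+i) = 0.943396
APV(future benefits) per unit = sum_{k=0}^{3} k_p_x * q * v^(k+1) = 0.017202
APV(future benefits) = 88139 * 0.017202 = 1516.1928
Life annuity-due factor ä_{x:4} = sum_{k=0}^{3} k_p_x * v^k = 3.646886
APV(future premiums) = 4549 * 3.646886 = 16589.6836
V = 1516.1928 - 16589.6836
= -15073.4909


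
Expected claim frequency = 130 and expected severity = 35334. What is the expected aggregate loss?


E[S] = E[N] * E[X]
= 130 * 35334
= 4.5934e+06


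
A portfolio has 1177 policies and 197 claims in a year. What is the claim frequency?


frequency = claims / policies
= 197 / 1177
= 0.1674


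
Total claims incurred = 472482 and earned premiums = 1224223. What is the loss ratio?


Loss ratio = claims / premiums
= 472482 / 1224223
= 0.3859


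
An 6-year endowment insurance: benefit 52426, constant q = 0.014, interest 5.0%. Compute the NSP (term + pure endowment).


Term component = 3604.6044
Pure endowment = 6_p_x * v^6 * benefit = 0.918886 * 0.746215 * 52426 = 35947.8084
NSP = 39552.4128


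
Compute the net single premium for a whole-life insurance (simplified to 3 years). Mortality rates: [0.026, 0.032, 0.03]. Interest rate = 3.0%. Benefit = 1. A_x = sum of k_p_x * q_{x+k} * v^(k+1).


v = 0.970874
Year 0: k_p_x=1.0, q=0.026, term=0.025243
Year 1: k_p_x=0.974, q=0.032, term=0.029379
Year 2: k_p_x=0.942832, q=0.03, term=0.025885
A_x = 0.0805


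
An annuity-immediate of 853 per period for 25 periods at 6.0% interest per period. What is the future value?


FV = PMT * ((1+i)^n - 1) / i
= 853 * ((1.06)^25 - 1) / 0.06
= 853 * (4.291871 - 1) / 0.06
= 46799.4287


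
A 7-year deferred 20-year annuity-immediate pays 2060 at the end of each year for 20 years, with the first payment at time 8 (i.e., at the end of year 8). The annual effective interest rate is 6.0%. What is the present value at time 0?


PV at time 7 of the 20-year annuity-immediate:
a_n = 2060 * (1-(1+0.06)^(-20))/0.06 = 23628.0377
Discount back 7 years to time 0:
PV = 23628.0377 * (1+0.06)^(-7)
= 23628.0377 * 0.665057
= 15713.9946


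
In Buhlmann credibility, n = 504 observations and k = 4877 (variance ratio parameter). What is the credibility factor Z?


Z = n / (n + k)
= 504 / (504 + 4877)
= 504 / 5381
= 0.0937


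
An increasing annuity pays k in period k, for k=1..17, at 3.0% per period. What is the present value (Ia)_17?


(Ia)_n = sum_{k=1}^{n} k * v^k, v = 1/(1+i)
v = 0.970874
Sum computed term by term:
(Ia)_17 = 109.1941


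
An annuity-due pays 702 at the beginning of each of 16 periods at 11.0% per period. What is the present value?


PV_due = PMT * (1-(1+i)^(-n))/i * (1+i)
PV_immediate = 5180.1716
PV_due = 5180.1716 * 1.11
= 5749.9904


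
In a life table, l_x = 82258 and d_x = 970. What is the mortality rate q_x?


q_x = d_x / l_x
= 970 / 82258
= 0.0118


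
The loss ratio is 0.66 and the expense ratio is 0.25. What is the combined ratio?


Combined ratio = loss ratio + expense ratio
= 0.66 + 0.25
= 0.91


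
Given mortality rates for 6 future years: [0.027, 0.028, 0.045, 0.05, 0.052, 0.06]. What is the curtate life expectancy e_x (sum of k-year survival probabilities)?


e_x = sum_{k=1}^{n} k_p_x
k_p_x values:
  1_p_x = 0.973
  2_p_x = 0.945756
  3_p_x = 0.903197
  4_p_x = 0.858037
  5_p_x = 0.813419
  6_p_x = 0.764614
e_x = 5.258


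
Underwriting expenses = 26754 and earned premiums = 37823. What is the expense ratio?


Expense ratio = expenses / premiums
= 26754 / 37823
= 0.7073


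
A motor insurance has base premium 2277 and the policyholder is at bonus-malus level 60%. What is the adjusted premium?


adjusted = base * BM_level / 100
= 2277 * 60 / 100
= 2277 * 0.6
= 1366.2


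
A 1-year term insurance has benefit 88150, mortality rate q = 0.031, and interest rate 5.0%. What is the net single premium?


NSP = benefit * q * v
v = 1/(1+i) = 0.952381
NSP = 88150 * 0.031 * 0.952381
= 2602.5238


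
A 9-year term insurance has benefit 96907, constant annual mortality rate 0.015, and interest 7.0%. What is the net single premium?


NSP = benefit * sum_{k=0}^{n-1} k_p_x * q * v^(k+1)
With constant q=0.015, v=0.934579
Sum = 0.09269
NSP = 96907 * 0.09269
= 8982.2911


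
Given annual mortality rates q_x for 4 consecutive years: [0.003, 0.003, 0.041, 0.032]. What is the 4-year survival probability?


p_k = 1 - q_k for each year
Survival = product of (1 - q_k)
= 0.997 * 0.997 * 0.959 * 0.968
= 0.9228


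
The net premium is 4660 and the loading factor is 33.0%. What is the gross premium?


Gross = net * (1 + loading)
= 4660 * (1 + 0.33)
= 4660 * 1.33
= 6197.8


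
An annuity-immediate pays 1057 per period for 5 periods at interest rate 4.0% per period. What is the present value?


PV = PMT * (1 - (1+i)^(-n)) / i
= 1057 * (1 - (1+0.04)^(-5)) / 0.04
= 1057 * (1 - 0.821927) / 0.04
= 1057 * 4.451822
= 4705.5762


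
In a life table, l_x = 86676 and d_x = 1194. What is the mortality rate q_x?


q_x = d_x / l_x
= 1194 / 86676
= 0.0138


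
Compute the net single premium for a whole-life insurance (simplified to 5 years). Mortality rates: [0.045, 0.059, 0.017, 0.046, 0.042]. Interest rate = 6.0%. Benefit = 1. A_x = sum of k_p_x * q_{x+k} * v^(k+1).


v = 0.943396
Year 0: k_p_x=1.0, q=0.045, term=0.042453
Year 1: k_p_x=0.955, q=0.059, term=0.050147
Year 2: k_p_x=0.898655, q=0.017, term=0.012827
Year 3: k_p_x=0.883378, q=0.046, term=0.032187
Year 4: k_p_x=0.842742, q=0.042, term=0.026449
A_x = 0.1641


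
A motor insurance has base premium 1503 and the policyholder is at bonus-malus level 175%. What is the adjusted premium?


adjusted = base * BM_level / 100
= 1503 * 175 / 100
= 1503 * 1.75
= 2630.25


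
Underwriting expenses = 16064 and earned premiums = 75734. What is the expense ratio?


Expense ratio = expenses / premiums
= 16064 / 75734
= 0.2121


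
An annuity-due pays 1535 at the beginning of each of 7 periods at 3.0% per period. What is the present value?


PV_due = PMT * (1-(1+i)^(-n))/i * (1+i)
PV_immediate = 9563.4843
PV_due = 9563.4843 * 1.03
= 9850.3889


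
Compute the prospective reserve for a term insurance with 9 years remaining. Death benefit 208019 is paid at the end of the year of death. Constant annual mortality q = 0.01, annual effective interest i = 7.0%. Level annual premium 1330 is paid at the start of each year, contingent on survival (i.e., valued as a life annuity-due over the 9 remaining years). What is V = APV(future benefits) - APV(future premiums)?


v = 1/(1+i) = 0.934579
APV(future benefits) per unit = sum_{k=0}^{8} k_p_x * q * v^(k+1) = 0.062888
APV(future benefits) = 208019 * 0.062888 = 13081.9806
Life annuity-due factor ä_{x:9} = sum_{k=0}^{8} k_p_x * v^k = 6.729058
APV(future premiums) = 1330 * 6.729058 = 8949.6472
V = 13081.9806 - 8949.6472
= 4132.3334


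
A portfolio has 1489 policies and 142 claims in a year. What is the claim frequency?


frequency = claims / policies
= 142 / 1489
= 0.0954


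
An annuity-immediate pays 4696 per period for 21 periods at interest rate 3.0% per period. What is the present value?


PV = PMT * (1 - (1+i)^(-n)) / i
= 4696 * (1 - (1+0.03)^(-21)) / 0.03
= 4696 * (1 - 0.537549) / 0.03
= 4696 * 15.415024
= 72388.9533


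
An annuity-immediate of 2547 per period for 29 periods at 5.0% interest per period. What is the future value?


FV = PMT * ((1+i)^n - 1) / i
= 2547 * ((1.05)^29 - 1) / 0.05
= 2547 * (4.116136 - 1) / 0.05
= 158735.9472


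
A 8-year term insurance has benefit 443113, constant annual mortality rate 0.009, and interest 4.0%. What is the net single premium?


NSP = benefit * sum_{k=0}^{n-1} k_p_x * q * v^(k+1)
With constant q=0.009, v=0.961538
Sum = 0.058829
NSP = 443113 * 0.058829
= 26067.9401


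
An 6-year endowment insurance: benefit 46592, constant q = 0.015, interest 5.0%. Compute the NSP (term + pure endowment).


Term component = 3424.2466
Pure endowment = 6_p_x * v^6 * benefit = 0.913308 * 0.746215 * 46592 = 31753.598
NSP = 35177.8446


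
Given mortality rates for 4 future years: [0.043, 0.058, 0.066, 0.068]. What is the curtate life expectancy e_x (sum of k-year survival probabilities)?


e_x = sum_{k=1}^{n} k_p_x
k_p_x values:
  1_p_x = 0.957
  2_p_x = 0.901494
  3_p_x = 0.841995
  4_p_x = 0.78474
e_x = 3.4852


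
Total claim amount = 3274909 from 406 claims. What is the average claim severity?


severity = total / number
= 3274909 / 406
= 8066.2783


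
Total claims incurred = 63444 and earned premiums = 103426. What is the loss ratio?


Loss ratio = claims / premiums
= 63444 / 103426
= 0.6134


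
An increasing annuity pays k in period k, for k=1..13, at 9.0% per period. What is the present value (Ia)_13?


(Ia)_n = sum_{k=1}^{n} k * v^k, v = 1/(1+i)
v = 0.917431
Sum computed term by term:
(Ia)_13 = 43.56


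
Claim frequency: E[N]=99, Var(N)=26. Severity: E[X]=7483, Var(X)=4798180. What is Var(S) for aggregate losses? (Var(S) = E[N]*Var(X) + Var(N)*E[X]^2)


Var(S) = E[N]*Var(X) + Var(N)*E[X]^2
= 99*4798180 + 26*7483^2
= 475019820 + 1455877514
= 1.9309e+09


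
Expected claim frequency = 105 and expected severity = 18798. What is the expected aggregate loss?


E[S] = E[N] * E[X]
= 105 * 18798
= 1.9738e+06


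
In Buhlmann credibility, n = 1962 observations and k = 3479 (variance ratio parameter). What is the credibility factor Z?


Z = n / (n + k)
= 1962 / (1962 + 3479)
= 1962 / 5441
= 0.3606


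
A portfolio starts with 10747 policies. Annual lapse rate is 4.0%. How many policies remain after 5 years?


remaining = initial * (1 - lapse)^years
= 10747 * (1 - 0.04)^5
= 10747 * 0.815373
= 8762.8104


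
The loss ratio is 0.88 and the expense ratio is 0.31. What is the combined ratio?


Combined ratio = loss ratio + expense ratio
= 0.88 + 0.31
= 1.19


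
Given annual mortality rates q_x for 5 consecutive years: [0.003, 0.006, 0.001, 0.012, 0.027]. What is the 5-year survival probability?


p_k = 1 - q_k for each year
Survival = product of (1 - q_k)
= 0.997 * 0.994 * 0.999 * 0.988 * 0.973
= 0.9517


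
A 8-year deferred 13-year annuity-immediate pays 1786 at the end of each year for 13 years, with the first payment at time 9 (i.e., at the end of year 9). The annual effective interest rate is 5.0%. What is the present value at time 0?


PV at time 8 of the 13-year annuity-immediate:
a_n = 1786 * (1-(1+0.05)^(-13))/0.05 = 16776.9214
Discount back 8 years to time 0:
PV = 16776.9214 * (1+0.05)^(-8)
= 16776.9214 * 0.676839
= 11355.2807


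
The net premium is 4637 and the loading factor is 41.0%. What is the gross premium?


Gross = net * (1 + loading)
= 4637 * (1 + 0.41)
= 4637 * 1.41
= 6538.17


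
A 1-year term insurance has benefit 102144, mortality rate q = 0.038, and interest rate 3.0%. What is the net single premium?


NSP = benefit * q * v
v = 1/(1+i) = 0.970874
NSP = 102144 * 0.038 * 0.970874
= 3768.4194


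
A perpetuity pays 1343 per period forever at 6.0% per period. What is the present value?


PV = PMT / i
= 1343 / 0.06
= 22383.3333


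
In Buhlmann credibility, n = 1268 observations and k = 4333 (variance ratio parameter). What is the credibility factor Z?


Z = n / (n + k)
= 1268 / (1268 + 4333)
= 1268 / 5601
= 0.2264


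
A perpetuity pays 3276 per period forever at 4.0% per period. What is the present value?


PV = PMT / i
= 3276 / 0.04
= 81900.0


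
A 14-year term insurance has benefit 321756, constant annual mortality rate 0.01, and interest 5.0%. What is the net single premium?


NSP = benefit * sum_{k=0}^{n-1} k_p_x * q * v^(k+1)
With constant q=0.01, v=0.952381
Sum = 0.093537
NSP = 321756 * 0.093537
= 30096.216


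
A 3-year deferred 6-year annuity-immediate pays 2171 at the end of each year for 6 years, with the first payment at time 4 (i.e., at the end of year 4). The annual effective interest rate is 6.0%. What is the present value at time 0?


PV at time 3 of the 6-year annuity-immediate:
a_n = 2171 * (1-(1+0.06)^(-6))/0.06 = 10675.5111
Discount back 3 years to time 0:
PV = 10675.5111 * (1+0.06)^(-3)
= 10675.5111 * 0.839619
= 8963.365


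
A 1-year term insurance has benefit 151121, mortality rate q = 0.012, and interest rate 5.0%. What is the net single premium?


NSP = benefit * q * v
v = 1/(1+i) = 0.952381
NSP = 151121 * 0.012 * 0.952381
= 1727.0971


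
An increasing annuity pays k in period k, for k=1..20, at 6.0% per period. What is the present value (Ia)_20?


(Ia)_n = sum_{k=1}^{n} k * v^k, v = 1/(1+i)
v = 0.943396
Sum computed term by term:
(Ia)_20 = 98.7004


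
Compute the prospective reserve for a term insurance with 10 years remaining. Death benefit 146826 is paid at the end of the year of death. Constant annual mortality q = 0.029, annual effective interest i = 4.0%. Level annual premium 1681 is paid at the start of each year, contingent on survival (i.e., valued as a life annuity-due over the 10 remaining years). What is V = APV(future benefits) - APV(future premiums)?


v = 1/(1+i) = 0.961538
APV(future benefits) per unit = sum_{k=0}^{9} k_p_x * q * v^(k+1) = 0.208742
APV(future benefits) = 146826 * 0.208742 = 30648.811
Life annuity-due factor ä_{x:10} = sum_{k=0}^{9} k_p_x * v^k = 7.485934
APV(future premiums) = 1681 * 7.485934 = 12583.8554
V = 30648.811 - 12583.8554
= 18064.9556


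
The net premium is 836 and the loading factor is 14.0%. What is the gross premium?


Gross = net * (1 + loading)
= 836 * (1 + 0.14)
= 836 * 1.14
= 953.04


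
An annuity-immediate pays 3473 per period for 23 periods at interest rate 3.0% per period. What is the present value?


PV = PMT * (1 - (1+i)^(-n)) / i
= 3473 * (1 - (1+0.03)^(-23)) / 0.03
= 3473 * (1 - 0.506692) / 0.03
= 3473 * 16.443608
= 57108.6519


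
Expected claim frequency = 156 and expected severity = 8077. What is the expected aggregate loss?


E[S] = E[N] * E[X]
= 156 * 8077
= 1.2600e+06


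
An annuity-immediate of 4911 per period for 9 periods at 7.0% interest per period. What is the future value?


FV = PMT * ((1+i)^n - 1) / i
= 4911 * ((1.07)^9 - 1) / 0.07
= 4911 * (1.838459 - 1) / 0.07
= 58823.9027


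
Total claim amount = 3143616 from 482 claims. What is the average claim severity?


severity = total / number
= 3143616 / 482
= 6522.0249


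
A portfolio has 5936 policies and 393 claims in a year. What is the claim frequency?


frequency = claims / policies
= 393 / 5936
= 0.0662


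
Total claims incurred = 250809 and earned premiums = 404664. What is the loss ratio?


Loss ratio = claims / premiums
= 250809 / 404664
= 0.6198


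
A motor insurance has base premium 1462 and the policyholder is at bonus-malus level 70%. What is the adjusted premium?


adjusted = base * BM_level / 100
= 1462 * 70 / 100
= 1462 * 0.7
= 1023.4


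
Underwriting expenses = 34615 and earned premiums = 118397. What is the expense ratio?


Expense ratio = expenses / premiums
= 34615 / 118397
= 0.2924


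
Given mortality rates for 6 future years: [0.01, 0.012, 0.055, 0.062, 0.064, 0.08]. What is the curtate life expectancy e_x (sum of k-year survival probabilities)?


e_x = sum_{k=1}^{n} k_p_x
k_p_x values:
  1_p_x = 0.99
  2_p_x = 0.97812
  3_p_x = 0.924323
  4_p_x = 0.867015
  5_p_x = 0.811526
  6_p_x = 0.746604
e_x = 5.3176


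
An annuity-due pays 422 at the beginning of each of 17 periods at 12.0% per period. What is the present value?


PV_due = PMT * (1-(1+i)^(-n))/i * (1+i)
PV_immediate = 3004.4841
PV_due = 3004.4841 * 1.12
= 3365.0222


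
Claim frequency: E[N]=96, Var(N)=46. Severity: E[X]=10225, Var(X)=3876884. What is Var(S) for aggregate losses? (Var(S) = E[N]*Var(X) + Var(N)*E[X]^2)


Var(S) = E[N]*Var(X) + Var(N)*E[X]^2
= 96*3876884 + 46*10225^2
= 372180864 + 4809328750
= 5.1815e+09


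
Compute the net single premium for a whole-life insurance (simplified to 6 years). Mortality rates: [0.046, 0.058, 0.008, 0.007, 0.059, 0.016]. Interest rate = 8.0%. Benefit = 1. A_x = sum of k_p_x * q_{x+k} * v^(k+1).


v = 0.925926
Year 0: k_p_x=1.0, q=0.046, term=0.042593
Year 1: k_p_x=0.954, q=0.058, term=0.047438
Year 2: k_p_x=0.898668, q=0.008, term=0.005707
Year 3: k_p_x=0.891479, q=0.007, term=0.004587
Year 4: k_p_x=0.885238, q=0.059, term=0.035546
Year 5: k_p_x=0.833009, q=0.016, term=0.008399
A_x = 0.1443


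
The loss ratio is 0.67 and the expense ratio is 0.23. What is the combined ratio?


Combined ratio = loss ratio + expense ratio
= 0.67 + 0.23
= 0.9


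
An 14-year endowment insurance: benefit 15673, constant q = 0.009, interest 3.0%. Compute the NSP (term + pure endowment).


Term component = 1509.9649
Pure endowment = 14_p_x * v^14 * benefit = 0.881112 * 0.661118 * 15673 = 9129.8186
NSP = 10639.7836


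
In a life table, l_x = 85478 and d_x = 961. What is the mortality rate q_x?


q_x = d_x / l_x
= 961 / 85478
= 0.0112


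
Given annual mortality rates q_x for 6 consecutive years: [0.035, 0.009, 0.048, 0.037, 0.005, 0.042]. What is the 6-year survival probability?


p_k = 1 - q_k for each year
Survival = product of (1 - q_k)
= 0.965 * 0.991 * 0.952 * 0.963 * 0.995 * 0.958
= 0.8357


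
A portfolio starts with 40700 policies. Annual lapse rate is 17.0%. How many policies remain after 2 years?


remaining = initial * (1 - lapse)^years
= 40700 * (1 - 0.17)^2
= 40700 * 0.6889
= 28038.23


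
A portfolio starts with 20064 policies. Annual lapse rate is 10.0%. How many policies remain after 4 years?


remaining = initial * (1 - lapse)^years
= 20064 * (1 - 0.1)^4
= 20064 * 0.6561
= 13163.9904


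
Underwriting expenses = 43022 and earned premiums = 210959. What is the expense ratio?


Expense ratio = expenses / premiums
= 43022 / 210959
= 0.2039


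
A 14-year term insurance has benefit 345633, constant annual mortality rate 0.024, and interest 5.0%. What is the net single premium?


NSP = benefit * sum_{k=0}^{n-1} k_p_x * q * v^(k+1)
With constant q=0.024, v=0.952381
Sum = 0.207744
NSP = 345633 * 0.207744
= 71803.0406


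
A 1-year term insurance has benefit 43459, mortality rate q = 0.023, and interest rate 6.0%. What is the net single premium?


NSP = benefit * q * v
v = 1/(1+i) = 0.943396
NSP = 43459 * 0.023 * 0.943396
= 942.9783


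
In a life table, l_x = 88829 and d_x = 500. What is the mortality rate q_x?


q_x = d_x / l_x
= 500 / 88829
= 0.0056


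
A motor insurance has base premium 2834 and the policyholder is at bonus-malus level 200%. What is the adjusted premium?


adjusted = base * BM_level / 100
= 2834 * 200 / 100
= 2834 * 2.0
= 5668.0


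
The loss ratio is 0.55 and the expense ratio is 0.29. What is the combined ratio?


Combined ratio = loss ratio + expense ratio
= 0.55 + 0.29
= 0.84


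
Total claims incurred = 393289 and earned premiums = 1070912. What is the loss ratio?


Loss ratio = claims / premiums
= 393289 / 1070912
= 0.3672


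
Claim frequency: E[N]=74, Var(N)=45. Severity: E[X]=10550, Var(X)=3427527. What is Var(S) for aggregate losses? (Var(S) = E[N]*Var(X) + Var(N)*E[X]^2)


Var(S) = E[N]*Var(X) + Var(N)*E[X]^2
= 74*3427527 + 45*10550^2
= 253636998 + 5008612500
= 5.2622e+09


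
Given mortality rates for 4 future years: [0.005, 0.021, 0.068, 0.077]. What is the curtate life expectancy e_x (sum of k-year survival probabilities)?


e_x = sum_{k=1}^{n} k_p_x
k_p_x values:
  1_p_x = 0.995
  2_p_x = 0.974105
  3_p_x = 0.907866
  4_p_x = 0.83796
e_x = 3.7149


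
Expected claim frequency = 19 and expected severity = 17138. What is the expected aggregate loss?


E[S] = E[N] * E[X]
= 19 * 17138
= 325622


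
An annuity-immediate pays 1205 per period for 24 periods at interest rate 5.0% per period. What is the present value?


PV = PMT * (1 - (1+i)^(-n)) / i
= 1205 * (1 - (1+0.05)^(-24)) / 0.05
= 1205 * (1 - 0.310068) / 0.05
= 1205 * 13.798642
= 16627.3634


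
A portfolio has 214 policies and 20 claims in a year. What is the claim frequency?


frequency = claims / policies
= 20 / 214
= 0.0935


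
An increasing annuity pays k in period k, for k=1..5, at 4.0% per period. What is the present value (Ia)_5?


(Ia)_n = sum_{k=1}^{n} k * v^k, v = 1/(1+i)
v = 0.961538
Sum computed term by term:
(Ia)_5 = 13.0065


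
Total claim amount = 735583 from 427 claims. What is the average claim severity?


severity = total / number
= 735583 / 427
= 1722.6768


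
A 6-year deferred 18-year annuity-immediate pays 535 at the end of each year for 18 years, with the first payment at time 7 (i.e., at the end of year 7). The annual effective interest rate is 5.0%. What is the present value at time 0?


PV at time 6 of the 18-year annuity-immediate:
a_n = 535 * (1-(1+0.05)^(-18))/0.05 = 6253.929
Discount back 6 years to time 0:
PV = 6253.929 * (1+0.05)^(-6)
= 6253.929 * 0.746215
= 4666.7781


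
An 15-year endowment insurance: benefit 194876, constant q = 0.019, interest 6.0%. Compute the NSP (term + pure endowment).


Term component = 32202.2253
Pure endowment = 15_p_x * v^15 * benefit = 0.749955 * 0.417265 * 194876 = 60982.5371
NSP = 93184.7623


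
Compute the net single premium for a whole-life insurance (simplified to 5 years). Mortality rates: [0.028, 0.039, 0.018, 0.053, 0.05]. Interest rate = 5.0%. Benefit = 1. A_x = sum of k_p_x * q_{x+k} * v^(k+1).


v = 0.952381
Year 0: k_p_x=1.0, q=0.028, term=0.026667
Year 1: k_p_x=0.972, q=0.039, term=0.034384
Year 2: k_p_x=0.934092, q=0.018, term=0.014524
Year 3: k_p_x=0.917278, q=0.053, term=0.039996
Year 4: k_p_x=0.868663, q=0.05, term=0.034031
A_x = 0.1496


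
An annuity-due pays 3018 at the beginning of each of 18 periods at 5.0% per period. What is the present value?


PV_due = PMT * (1-(1+i)^(-n))/i * (1+i)
PV_immediate = 35279.1733
PV_due = 35279.1733 * 1.05
= 37043.1319


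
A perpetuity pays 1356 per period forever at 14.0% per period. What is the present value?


PV = PMT / i
= 1356 / 0.14
= 9685.7143


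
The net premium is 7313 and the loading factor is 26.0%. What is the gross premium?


Gross = net * (1 + loading)
= 7313 * (1 + 0.26)
= 7313 * 1.26
= 9214.38


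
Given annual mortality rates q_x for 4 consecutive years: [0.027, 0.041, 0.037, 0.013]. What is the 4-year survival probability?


p_k = 1 - q_k for each year
Survival = product of (1 - q_k)
= 0.973 * 0.959 * 0.963 * 0.987
= 0.8869


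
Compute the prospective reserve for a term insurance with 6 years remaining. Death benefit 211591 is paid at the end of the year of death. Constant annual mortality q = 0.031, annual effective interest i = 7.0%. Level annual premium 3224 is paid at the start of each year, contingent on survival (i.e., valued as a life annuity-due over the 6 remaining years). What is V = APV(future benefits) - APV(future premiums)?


v = 1/(1+i) = 0.934579
APV(future benefits) per unit = sum_{k=0}^{5} k_p_x * q * v^(k+1) = 0.137622
APV(future benefits) = 211591 * 0.137622 = 29119.4893
Life annuity-due factor ä_{x:6} = sum_{k=0}^{5} k_p_x * v^k = 4.750164
APV(future premiums) = 3224 * 4.750164 = 15314.5302
V = 29119.4893 - 15314.5302
= 13804.959


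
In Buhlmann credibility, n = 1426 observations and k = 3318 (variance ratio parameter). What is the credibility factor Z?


Z = n / (n + k)
= 1426 / (1426 + 3318)
= 1426 / 4744
= 0.3006


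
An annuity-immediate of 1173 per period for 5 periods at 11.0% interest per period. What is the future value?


FV = PMT * ((1+i)^n - 1) / i
= 1173 * ((1.11)^5 - 1) / 0.11
= 1173 * (1.685058 - 1) / 0.11
= 7305.2111


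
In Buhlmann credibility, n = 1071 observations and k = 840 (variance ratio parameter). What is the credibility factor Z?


Z = n / (n + k)
= 1071 / (1071 + 840)
= 1071 / 1911
= 0.5604


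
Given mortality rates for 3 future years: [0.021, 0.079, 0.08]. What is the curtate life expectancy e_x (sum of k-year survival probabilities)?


e_x = sum_{k=1}^{n} k_p_x
k_p_x values:
  1_p_x = 0.979
  2_p_x = 0.901659
  3_p_x = 0.829526
e_x = 2.7102


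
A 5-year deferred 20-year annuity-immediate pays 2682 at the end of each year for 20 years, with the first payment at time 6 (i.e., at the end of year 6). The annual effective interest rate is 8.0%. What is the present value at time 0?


PV at time 5 of the 20-year annuity-immediate:
a_n = 2682 * (1-(1+0.08)^(-20))/0.08 = 26332.2713
Discount back 5 years to time 0:
PV = 26332.2713 * (1+0.08)^(-5)
= 26332.2713 * 0.680583
= 17921.3014


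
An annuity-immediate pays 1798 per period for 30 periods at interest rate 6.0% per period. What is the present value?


PV = PMT * (1 - (1+i)^(-n)) / i
= 1798 * (1 - (1+0.06)^(-30)) / 0.06
= 1798 * (1 - 0.17411) / 0.06
= 1798 * 13.764831
= 24749.1664


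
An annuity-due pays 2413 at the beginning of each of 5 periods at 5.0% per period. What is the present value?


PV_due = PMT * (1-(1+i)^(-n))/i * (1+i)
PV_immediate = 10447.0272
PV_due = 10447.0272 * 1.05
= 10969.3786


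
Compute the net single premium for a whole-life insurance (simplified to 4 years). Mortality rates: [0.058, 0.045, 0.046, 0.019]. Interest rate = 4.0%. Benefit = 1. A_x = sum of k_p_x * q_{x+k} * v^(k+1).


v = 0.961538
Year 0: k_p_x=1.0, q=0.058, term=0.055769
Year 1: k_p_x=0.942, q=0.045, term=0.039192
Year 2: k_p_x=0.89961, q=0.046, term=0.036789
Year 3: k_p_x=0.858228, q=0.019, term=0.013939
A_x = 0.1457


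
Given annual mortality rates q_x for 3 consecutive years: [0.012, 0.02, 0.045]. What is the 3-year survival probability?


p_k = 1 - q_k for each year
Survival = product of (1 - q_k)
= 0.988 * 0.98 * 0.955
= 0.9247


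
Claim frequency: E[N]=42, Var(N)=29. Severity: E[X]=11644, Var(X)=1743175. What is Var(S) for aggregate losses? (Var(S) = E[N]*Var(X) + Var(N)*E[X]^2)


Var(S) = E[N]*Var(X) + Var(N)*E[X]^2
= 42*1743175 + 29*11644^2
= 73213350 + 3931899344
= 4.0051e+09


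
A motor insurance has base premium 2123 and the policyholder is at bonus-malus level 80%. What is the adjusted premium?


adjusted = base * BM_level / 100
= 2123 * 80 / 100
= 2123 * 0.8
= 1698.4


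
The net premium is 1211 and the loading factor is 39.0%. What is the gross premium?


Gross = net * (1 + loading)
= 1211 * (1 + 0.39)
= 1211 * 1.39
= 1683.29


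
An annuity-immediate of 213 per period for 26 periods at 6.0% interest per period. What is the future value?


FV = PMT * ((1+i)^n - 1) / i
= 213 * ((1.06)^26 - 1) / 0.06
= 213 * (4.549383 - 1) / 0.06
= 12600.3095


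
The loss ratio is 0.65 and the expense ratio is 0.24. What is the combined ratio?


Combined ratio = loss ratio + expense ratio
= 0.65 + 0.24
= 0.89


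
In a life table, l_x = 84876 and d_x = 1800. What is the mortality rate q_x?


q_x = d_x / l_x
= 1800 / 84876
= 0.0212


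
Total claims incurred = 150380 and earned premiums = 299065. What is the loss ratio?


Loss ratio = claims / premiums
= 150380 / 299065
= 0.5028


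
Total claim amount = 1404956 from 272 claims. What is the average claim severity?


severity = total / number
= 1404956 / 272
= 5165.2794


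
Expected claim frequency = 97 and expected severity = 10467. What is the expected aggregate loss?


E[S] = E[N] * E[X]
= 97 * 10467
= 1.0153e+06


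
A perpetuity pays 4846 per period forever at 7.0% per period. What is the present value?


PV = PMT / i
= 4846 / 0.07
= 69228.5714


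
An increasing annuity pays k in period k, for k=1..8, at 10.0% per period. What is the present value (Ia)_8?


(Ia)_n = sum_{k=1}^{n} k * v^k, v = 1/(1+i)
v = 0.909091
Sum computed term by term:
(Ia)_8 = 21.3636


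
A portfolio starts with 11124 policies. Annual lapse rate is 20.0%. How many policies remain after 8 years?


remaining = initial * (1 - lapse)^years
= 11124 * (1 - 0.2)^8
= 11124 * 0.167772
= 1866.2975


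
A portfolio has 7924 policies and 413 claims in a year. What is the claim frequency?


frequency = claims / policies
= 413 / 7924
= 0.0521


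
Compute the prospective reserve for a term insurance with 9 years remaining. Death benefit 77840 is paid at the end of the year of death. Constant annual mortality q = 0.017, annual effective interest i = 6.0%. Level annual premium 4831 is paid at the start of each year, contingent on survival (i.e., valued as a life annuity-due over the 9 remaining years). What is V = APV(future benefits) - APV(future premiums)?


v = 1/(1+i) = 0.943396
APV(future benefits) per unit = sum_{k=0}^{8} k_p_x * q * v^(k+1) = 0.108787
APV(future benefits) = 77840 * 0.108787 = 8467.9959
Life annuity-due factor ä_{x:9} = sum_{k=0}^{8} k_p_x * v^k = 6.783202
APV(future premiums) = 4831 * 6.783202 = 32769.6492
V = 8467.9959 - 32769.6492
= -24301.6533


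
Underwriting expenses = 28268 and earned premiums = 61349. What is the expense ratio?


Expense ratio = expenses / premiums
= 28268 / 61349
= 0.4608


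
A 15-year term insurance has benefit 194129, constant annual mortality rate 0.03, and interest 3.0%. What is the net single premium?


NSP = benefit * sum_{k=0}^{n-1} k_p_x * q * v^(k+1)
With constant q=0.03, v=0.970874
Sum = 0.29677
NSP = 194129 * 0.29677
= 57611.6787


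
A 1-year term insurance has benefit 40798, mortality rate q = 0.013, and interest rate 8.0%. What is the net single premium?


NSP = benefit * q * v
v = 1/(1+i) = 0.925926
NSP = 40798 * 0.013 * 0.925926
= 491.087


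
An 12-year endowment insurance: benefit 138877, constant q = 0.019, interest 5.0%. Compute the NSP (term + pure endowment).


Term component = 21325.7397
Pure endowment = 12_p_x * v^12 * benefit = 0.79438 * 0.556837 * 138877 = 61430.8927
NSP = 82756.6324


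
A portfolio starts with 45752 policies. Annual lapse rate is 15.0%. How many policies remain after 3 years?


remaining = initial * (1 - lapse)^years
= 45752 * (1 - 0.15)^3
= 45752 * 0.614125
= 28097.447


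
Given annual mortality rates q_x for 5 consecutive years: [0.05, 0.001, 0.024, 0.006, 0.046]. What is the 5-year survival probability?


p_k = 1 - q_k for each year
Survival = product of (1 - q_k)
= 0.95 * 0.999 * 0.976 * 0.994 * 0.954
= 0.8784


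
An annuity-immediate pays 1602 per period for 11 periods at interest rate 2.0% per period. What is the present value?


PV = PMT * (1 - (1+i)^(-n)) / i
= 1602 * (1 - (1+0.02)^(-11)) / 0.02
= 1602 * (1 - 0.804263) / 0.02
= 1602 * 9.786848
= 15678.5306


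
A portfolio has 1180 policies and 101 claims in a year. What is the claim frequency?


frequency = claims / policies
= 101 / 1180
= 0.0856


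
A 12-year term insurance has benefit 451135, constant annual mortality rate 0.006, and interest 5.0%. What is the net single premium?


NSP = benefit * sum_{k=0}^{n-1} k_p_x * q * v^(k+1)
With constant q=0.006, v=0.952381
Sum = 0.051638
NSP = 451135 * 0.051638
= 23295.8672


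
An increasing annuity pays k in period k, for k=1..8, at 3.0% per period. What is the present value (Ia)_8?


(Ia)_n = sum_{k=1}^{n} k * v^k, v = 1/(1+i)
v = 0.970874
Sum computed term by term:
(Ia)_8 = 30.5003


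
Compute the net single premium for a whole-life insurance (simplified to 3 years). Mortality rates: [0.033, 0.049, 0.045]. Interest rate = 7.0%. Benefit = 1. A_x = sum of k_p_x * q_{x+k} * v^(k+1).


v = 0.934579
Year 0: k_p_x=1.0, q=0.033, term=0.030841
Year 1: k_p_x=0.967, q=0.049, term=0.041386
Year 2: k_p_x=0.919617, q=0.045, term=0.033781
A_x = 0.106


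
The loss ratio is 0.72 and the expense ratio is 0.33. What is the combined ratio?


Combined ratio = loss ratio + expense ratio
= 0.72 + 0.33
= 1.05


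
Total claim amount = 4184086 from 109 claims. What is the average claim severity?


severity = total / number
= 4184086 / 109
= 38386.1101


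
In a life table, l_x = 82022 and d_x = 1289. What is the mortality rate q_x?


q_x = d_x / l_x
= 1289 / 82022
= 0.0157


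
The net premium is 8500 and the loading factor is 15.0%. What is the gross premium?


Gross = net * (1 + loading)
= 8500 * (1 + 0.15)
= 8500 * 1.15
= 9775.0


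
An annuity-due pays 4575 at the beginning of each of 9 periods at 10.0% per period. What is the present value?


PV_due = PMT * (1-(1+i)^(-n))/i * (1+i)
PV_immediate = 26347.534
PV_due = 26347.534 * 1.1
= 28982.2874


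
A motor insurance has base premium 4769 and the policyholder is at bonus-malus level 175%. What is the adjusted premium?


adjusted = base * BM_level / 100
= 4769 * 175 / 100
= 4769 * 1.75
= 8345.75


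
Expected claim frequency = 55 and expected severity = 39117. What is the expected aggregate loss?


E[S] = E[N] * E[X]
= 55 * 39117
= 2.1514e+06


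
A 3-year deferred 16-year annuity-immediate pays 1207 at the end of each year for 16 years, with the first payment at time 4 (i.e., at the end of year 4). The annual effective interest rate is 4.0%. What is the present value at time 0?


PV at time 3 of the 16-year annuity-immediate:
a_n = 1207 * (1-(1+0.04)^(-16))/0.04 = 14064.3208
Discount back 3 years to time 0:
PV = 14064.3208 * (1+0.04)^(-3)
= 14064.3208 * 0.888996
= 12503.13


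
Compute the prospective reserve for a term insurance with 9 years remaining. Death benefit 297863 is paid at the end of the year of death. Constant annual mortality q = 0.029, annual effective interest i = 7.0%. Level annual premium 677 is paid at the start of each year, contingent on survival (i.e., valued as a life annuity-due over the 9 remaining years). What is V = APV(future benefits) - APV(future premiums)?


v = 1/(1+i) = 0.934579
APV(future benefits) per unit = sum_{k=0}^{8} k_p_x * q * v^(k+1) = 0.17067
APV(future benefits) = 297863 * 0.17067 = 50836.2788
Life annuity-due factor ä_{x:9} = sum_{k=0}^{8} k_p_x * v^k = 6.297135
APV(future premiums) = 677 * 6.297135 = 4263.1601
V = 50836.2788 - 4263.1601
= 46573.1187


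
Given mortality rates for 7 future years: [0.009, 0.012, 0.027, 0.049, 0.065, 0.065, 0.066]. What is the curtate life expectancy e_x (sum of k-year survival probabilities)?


e_x = sum_{k=1}^{n} k_p_x
k_p_x values:
  1_p_x = 0.991
  2_p_x = 0.979108
  3_p_x = 0.952672
  4_p_x = 0.905991
  5_p_x = 0.847102
  6_p_x = 0.79204
  7_p_x = 0.739765
e_x = 6.2077


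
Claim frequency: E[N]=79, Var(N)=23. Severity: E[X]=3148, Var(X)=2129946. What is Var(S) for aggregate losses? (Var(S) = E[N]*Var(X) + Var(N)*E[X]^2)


Var(S) = E[N]*Var(X) + Var(N)*E[X]^2
= 79*2129946 + 23*3148^2
= 168265734 + 227927792
= 3.9619e+08


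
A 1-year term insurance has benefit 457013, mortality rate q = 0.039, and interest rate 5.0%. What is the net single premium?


NSP = benefit * q * v
v = 1/(1+i) = 0.952381
NSP = 457013 * 0.039 * 0.952381
= 16974.7686


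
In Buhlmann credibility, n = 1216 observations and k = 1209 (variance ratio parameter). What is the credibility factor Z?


Z = n / (n + k)
= 1216 / (1216 + 1209)
= 1216 / 2425
= 0.5014


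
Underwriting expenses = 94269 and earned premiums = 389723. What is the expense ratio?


Expense ratio = expenses / premiums
= 94269 / 389723
= 0.2419


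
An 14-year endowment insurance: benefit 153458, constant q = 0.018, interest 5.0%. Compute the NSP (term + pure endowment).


Term component = 24711.4702
Pure endowment = 14_p_x * v^14 * benefit = 0.775463 * 0.505068 * 153458 = 60103.5571
NSP = 84815.0273


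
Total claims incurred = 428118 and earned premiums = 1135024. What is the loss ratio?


Loss ratio = claims / premiums
= 428118 / 1135024
= 0.3772
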